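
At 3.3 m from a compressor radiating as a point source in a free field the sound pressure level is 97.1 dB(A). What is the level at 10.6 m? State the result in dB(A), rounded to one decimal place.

87.0 dB(A)

For a point source, L₂ = L₁ − 20·log₁₀(r₂/r₁).
L₂ = 97.1 − 20·log₁₀(10.6/3.3) = 97.1 − 10.136 = 86.96 dB(A).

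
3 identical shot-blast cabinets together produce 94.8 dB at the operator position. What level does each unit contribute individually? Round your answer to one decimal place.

Dividing the total intensity by 3 lowers the level by 10·log₁₀ 3 = 4.771 dB: L₁ = 94.8 − 4.771.

90.0 dB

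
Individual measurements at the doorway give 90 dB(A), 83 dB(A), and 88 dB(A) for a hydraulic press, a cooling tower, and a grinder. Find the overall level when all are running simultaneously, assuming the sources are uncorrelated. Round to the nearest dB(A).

93 dB(A)

For uncorrelated sources the intensities add, so convert each level to linear form, sum, and take 10·log₁₀ of the total.
Σ 10^(L/10) = 10^(90/10) + 10^(83/10) + 10^(88/10) = 1.830e+09.
L_total = 10·log₁₀(1.830e+09) = 92.63 dB(A).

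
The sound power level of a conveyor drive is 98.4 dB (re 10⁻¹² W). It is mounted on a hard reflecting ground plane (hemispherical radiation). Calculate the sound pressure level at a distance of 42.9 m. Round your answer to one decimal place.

57.8 dB

L_p = L_w − 10·log₁₀(2π·r²) with r = 42.9 m.
2π·r² = 1.156e+04 m², 10·log₁₀ of that is 40.631 dB.
L_p = 98.4 − 40.631 = 57.77 dB.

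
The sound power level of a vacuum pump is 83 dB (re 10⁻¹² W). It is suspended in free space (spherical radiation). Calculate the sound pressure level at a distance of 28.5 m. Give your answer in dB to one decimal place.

The power spreads over a sphere of area 4π·r², so L_p = L_w − 10·log₁₀(4π·r²).
4π·r² = 1.021e+04 m², 10·log₁₀ of that is 40.089 dB.
L_p = 83 − 40.089 = 42.91 dB.

42.9 dB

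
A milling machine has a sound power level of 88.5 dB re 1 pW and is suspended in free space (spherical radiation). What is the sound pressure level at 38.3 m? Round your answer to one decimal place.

45.8 dB

L_p = L_w − 10·log₁₀(4π·r²) with r = 38.3 m.
4π·r² = 1.843e+04 m², 10·log₁₀ of that is 42.656 dB.
L_p = 88.5 − 42.656 = 45.84 dB.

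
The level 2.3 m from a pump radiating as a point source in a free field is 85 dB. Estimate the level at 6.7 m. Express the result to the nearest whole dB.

76 dB

For a point source, L₂ = L₁ − 20·log₁₀(r₂/r₁).
L₂ = 85 − 20·log₁₀(6.7/2.3) = 85 − 9.287 = 75.71 dB.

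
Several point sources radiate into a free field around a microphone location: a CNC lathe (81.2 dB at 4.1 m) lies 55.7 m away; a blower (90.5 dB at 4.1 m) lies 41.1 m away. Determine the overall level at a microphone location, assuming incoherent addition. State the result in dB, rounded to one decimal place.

Propagate each source to the receiver with L = L_ref − 20·log₁₀(r/r_ref), then add intensities.
CNC lathe: 81.2 − 20·log₁₀(55.7/4.1) = 81.2 − 22.66 = 58.54 dB.
blower: 90.5 − 20·log₁₀(41.1/4.1) = 90.5 − 20.02 = 70.48 dB.
Σ 10^(L/10) = 1.188e+07 → L_total = 10·log₁₀(1.188e+07) = 70.75 dB.

70.7 dB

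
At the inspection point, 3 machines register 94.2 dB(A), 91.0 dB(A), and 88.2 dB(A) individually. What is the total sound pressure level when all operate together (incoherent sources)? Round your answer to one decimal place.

96.6 dB(A)

For uncorrelated sources the intensities add, so convert each level to linear form, sum, and take 10·log₁₀ of the total.
Σ 10^(L/10) = 10^(94.2/10) + 10^(91.0/10) + 10^(88.2/10) = 4.550e+09.
L_total = 10·log₁₀(4.550e+09) = 96.58 dB(A).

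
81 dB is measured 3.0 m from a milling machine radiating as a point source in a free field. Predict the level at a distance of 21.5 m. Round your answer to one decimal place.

Spherical spreading from a point source gives a 20·log₁₀(r₂/r₁) drop.
L₂ = 81 − 20·log₁₀(21.5/3.0) = 81 − 17.106 = 63.89 dB.

63.9 dB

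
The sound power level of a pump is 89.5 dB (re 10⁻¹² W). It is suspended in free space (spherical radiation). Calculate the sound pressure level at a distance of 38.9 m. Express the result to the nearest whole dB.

47 dB

Free-field spherical radiation: L_p = L_w − 10·log₁₀(4π·r²), r = 38.9 m.
4π·r² = 1.902e+04 m², 10·log₁₀ of that is 42.791 dB.
L_p = 89.5 − 42.791 = 46.71 dB.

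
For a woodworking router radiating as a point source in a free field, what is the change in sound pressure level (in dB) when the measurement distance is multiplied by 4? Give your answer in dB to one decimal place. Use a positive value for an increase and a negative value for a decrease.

Point-source spreading: ΔL = −20·log₁₀(r₂/r₁).
ΔL = −20·log₁₀(4) = -12.04 dB.

-12.0 dB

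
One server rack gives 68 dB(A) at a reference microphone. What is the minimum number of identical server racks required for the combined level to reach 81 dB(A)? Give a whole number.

20

Need L₁ + 10·log₁₀ N ≥ 81, i.e. log₁₀ N ≥ 1.30.
N ≥ 10^(13.0/10) = 19.953, so N = 20.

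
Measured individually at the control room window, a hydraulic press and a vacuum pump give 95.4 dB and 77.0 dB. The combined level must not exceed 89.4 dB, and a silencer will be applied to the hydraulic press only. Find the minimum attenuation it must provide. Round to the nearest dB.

6 dB

Everything except the hydraulic press sums to 10^(77.0/10) = 5.012e+07 in linear terms, 77.00 dB.
To meet 89.4 dB overall, the treated hydraulic press may contribute at most 10^(89.4/10) − 5.012e+07 = 8.208e+08, i.e. 89.14 dB.
Required insertion loss = 95.4 − 89.14 = 6.26 dB.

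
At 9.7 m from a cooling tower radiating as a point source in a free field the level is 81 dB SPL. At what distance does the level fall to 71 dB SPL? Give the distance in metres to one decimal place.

30.7 m

Point-source spreading drops the level by 20·log₁₀(r₂/r₁); inverting, r₂/r₁ = 10^(ΔL/20).
r₂ = 9.7·10^((81−71)/20) = 9.7·10^(10.0/20) = 30.67 m.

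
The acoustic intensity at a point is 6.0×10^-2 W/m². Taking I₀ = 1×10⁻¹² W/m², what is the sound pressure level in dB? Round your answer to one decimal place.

I/I₀ = 6.0×10^-2/10⁻¹² = 6.0×10^10, and L = 10·log₁₀(I/I₀).
L = 10·(0.7782 + 10) = 107.78 dB.

107.8 dB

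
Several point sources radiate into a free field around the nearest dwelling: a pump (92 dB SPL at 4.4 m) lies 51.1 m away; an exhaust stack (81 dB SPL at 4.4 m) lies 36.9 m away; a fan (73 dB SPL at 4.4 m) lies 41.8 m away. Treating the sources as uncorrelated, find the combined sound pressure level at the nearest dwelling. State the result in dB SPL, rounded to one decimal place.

71.4 dB SPL

First find each source's level at the receiver (point-source: −20·log₁₀(r/r_ref)), then combine on an intensity basis.
pump: 92 − 20·log₁₀(51.1/4.4) = 92 − 21.30 = 70.70 dB SPL.
exhaust stack: 81 − 20·log₁₀(36.9/4.4) = 81 − 18.47 = 62.53 dB SPL.
fan: 73 − 20·log₁₀(41.8/4.4) = 73 − 19.55 = 53.45 dB SPL.
Σ 10^(L/10) = 1.376e+07 → L_total = 10·log₁₀(1.376e+07) = 71.39 dB SPL.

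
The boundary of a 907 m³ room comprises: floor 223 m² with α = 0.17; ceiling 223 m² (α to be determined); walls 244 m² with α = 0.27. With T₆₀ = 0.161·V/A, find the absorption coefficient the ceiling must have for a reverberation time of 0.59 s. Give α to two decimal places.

From T₆₀ = 0.161·V/A, the target T₆₀ = 0.59 s needs A = 0.161·907/0.59 = 247.50 m².
Absorption from the other surfaces = 223·0.17 + 244·0.27 = 103.79 m², so the ceiling must supply 143.71 m² over 223 m².
α = 143.71/223 = 0.644.

0.64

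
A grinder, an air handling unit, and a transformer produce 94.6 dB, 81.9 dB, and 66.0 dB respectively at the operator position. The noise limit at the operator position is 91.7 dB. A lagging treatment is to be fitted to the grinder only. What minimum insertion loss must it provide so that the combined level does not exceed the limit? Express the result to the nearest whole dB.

The untreated sources together contribute 10^(81.9/10) + 10^(66.0/10) = 1.589e+08, i.e. 82.01 dB.
To meet 91.7 dB overall, the treated grinder may contribute at most 10^(91.7/10) − 1.589e+08 = 1.320e+09, i.e. 91.21 dB.
So the grinder must be reduced from 94.6 to 91.21 dB: IL = 3.39 dB.

3 dB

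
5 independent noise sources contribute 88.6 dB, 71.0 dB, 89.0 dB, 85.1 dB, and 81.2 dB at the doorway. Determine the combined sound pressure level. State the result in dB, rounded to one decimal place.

For uncorrelated sources the intensities add, so convert each level to linear form, sum, and take 10·log₁₀ of the total.
Σ 10^(L/10) = 10^(88.6/10) + 10^(71.0/10) + 10^(89.0/10) + 10^(85.1/10) + 10^(81.2/10) = 1.987e+09.
L_total = 10·log₁₀(1.987e+09) = 92.98 dB.

93.0 dB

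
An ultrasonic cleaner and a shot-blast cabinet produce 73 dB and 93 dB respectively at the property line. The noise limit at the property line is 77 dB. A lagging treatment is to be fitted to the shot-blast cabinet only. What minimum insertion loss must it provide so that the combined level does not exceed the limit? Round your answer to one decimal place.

The untreated sources together contribute 10^(73/10) = 1.995e+07, i.e. 73.00 dB.
The limit corresponds to 10^(77/10) = 5.012e+07; subtracting the fixed part leaves 3.017e+07 for the shot-blast cabinet, i.e. 74.80 dB.
Required insertion loss = 93 − 74.80 = 18.20 dB.

18.2 dB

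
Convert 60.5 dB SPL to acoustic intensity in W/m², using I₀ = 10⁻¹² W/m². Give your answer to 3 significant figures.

1.12e-06 W/m²

L = 10·log₁₀(I/I₀) ⇒ I = I₀·10^(L/10) = 10⁻¹² × 10^6.05.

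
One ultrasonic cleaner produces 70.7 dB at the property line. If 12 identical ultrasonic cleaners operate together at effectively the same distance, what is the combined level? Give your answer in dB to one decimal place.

L_total = L₁ + 10·log₁₀ N for N identical incoherent sources.
L_total = 70.7 + 10·log₁₀(12) = 70.7 + 10.792 = 81.49 dB.

81.5 dB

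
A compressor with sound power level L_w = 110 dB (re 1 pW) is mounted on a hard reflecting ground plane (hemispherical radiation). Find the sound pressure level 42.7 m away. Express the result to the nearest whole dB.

69 dB

The power spreads over a hemisphere of area 2π·r², so L_p = L_w − 10·log₁₀(2π·r²).
2π·r² = 1.146e+04 m², 10·log₁₀ of that is 40.590 dB.
L_p = 110 − 40.590 = 69.41 dB.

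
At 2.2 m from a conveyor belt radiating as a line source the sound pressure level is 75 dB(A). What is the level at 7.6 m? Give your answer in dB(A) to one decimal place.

For a line source, L₂ = L₁ − 10·log₁₀(r₂/r₁).
L₂ = 75 − 10·log₁₀(7.6/2.2) = 75 − 5.384 = 69.62 dB(A).

69.6 dB(A)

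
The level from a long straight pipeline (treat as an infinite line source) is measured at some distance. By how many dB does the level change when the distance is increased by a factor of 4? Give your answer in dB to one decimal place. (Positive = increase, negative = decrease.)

-6.0 dB

With cylindrical spreading the level changes by −10·log₁₀(r₂/r₁).
ΔL = −10·log₁₀(4) = -6.02 dB.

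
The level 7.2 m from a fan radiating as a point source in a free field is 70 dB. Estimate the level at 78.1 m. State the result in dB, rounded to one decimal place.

Spherical spreading from a point source gives a 20·log₁₀(r₂/r₁) drop.
L₂ = 70 − 20·log₁₀(78.1/7.2) = 70 − 20.706 = 49.29 dB.

49.3 dB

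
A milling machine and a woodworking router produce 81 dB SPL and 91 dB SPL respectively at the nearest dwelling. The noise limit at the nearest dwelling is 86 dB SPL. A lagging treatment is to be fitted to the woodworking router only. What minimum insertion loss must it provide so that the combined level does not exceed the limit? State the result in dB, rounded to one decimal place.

The untreated sources together contribute 10^(81/10) = 1.259e+08, i.e. 81.00 dB SPL.
The limit corresponds to 10^(86/10) = 3.981e+08; subtracting the fixed part leaves 2.722e+08 for the woodworking router, i.e. 84.35 dB SPL.
Required insertion loss = 91 − 84.35 = 6.65 dB.

6.7 dB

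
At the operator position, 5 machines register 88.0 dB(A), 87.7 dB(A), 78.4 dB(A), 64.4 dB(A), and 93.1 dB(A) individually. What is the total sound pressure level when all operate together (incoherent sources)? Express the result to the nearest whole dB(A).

Incoherent sources combine by intensity addition: L_total = 10·log₁₀(Σ 10^(L_i/10)).
Σ 10^(L/10) = 10^(88.0/10) + 10^(87.7/10) + 10^(78.4/10) + 10^(64.4/10) + 10^(93.1/10) = 3.333e+09.
L_total = 10·log₁₀(3.333e+09) = 95.23 dB(A).

95 dB(A)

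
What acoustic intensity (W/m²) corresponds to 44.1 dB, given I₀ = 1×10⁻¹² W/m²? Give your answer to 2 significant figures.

I/I₀ = 10^(44.1/10) = 2.57e+04, so I = 2.57e+04 × 10⁻¹² W/m².

2.6e-08 W/m²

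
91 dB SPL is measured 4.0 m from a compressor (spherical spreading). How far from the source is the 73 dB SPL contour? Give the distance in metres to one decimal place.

For a point source L₁ − L₂ = 20·log₁₀(r₂/r₁), so r₂ = r₁·10^((L₁−L₂)/20).
r₂ = 4.0·10^((91−73)/20) = 4.0·10^(18.0/20) = 31.77 m.

31.8 m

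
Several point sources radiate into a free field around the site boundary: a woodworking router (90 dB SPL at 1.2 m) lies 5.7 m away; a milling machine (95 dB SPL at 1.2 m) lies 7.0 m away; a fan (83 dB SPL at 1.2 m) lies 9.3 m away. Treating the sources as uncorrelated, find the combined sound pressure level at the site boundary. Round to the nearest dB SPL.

Propagate each source to the receiver with L = L_ref − 20·log₁₀(r/r_ref), then add intensities.
woodworking router: 90 − 20·log₁₀(5.7/1.2) = 90 − 13.53 = 76.47 dB SPL.
milling machine: 95 − 20·log₁₀(7.0/1.2) = 95 − 15.32 = 79.68 dB SPL.
fan: 83 − 20·log₁₀(9.3/1.2) = 83 − 17.79 = 65.21 dB SPL.
Σ 10^(L/10) = 1.406e+08 → L_total = 10·log₁₀(1.406e+08) = 81.48 dB SPL.

81 dB SPL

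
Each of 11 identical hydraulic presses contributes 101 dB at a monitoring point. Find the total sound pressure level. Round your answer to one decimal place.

111.4 dB

L_total = L₁ + 10·log₁₀ N for N identical incoherent sources.
L_total = 101 + 10·log₁₀(11) = 101 + 10.414 = 111.41 dB.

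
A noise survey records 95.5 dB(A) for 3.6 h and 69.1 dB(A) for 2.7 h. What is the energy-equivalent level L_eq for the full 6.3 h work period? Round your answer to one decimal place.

L_eq = 10·log₁₀[(1/T)·Σ tᵢ·10^(Lᵢ/10)] with T = 6.3 h.
Σ tᵢ·10^(Lᵢ/10) = 3.6·10^(95.5/10) + 2.7·10^(69.1/10) = 1.280e+10.
L_eq = 10·log₁₀(1.280e+10/6.3) = 93.08 dB(A).

93.1 dB(A)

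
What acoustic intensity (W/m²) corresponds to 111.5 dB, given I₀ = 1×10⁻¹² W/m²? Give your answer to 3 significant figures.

0.141 W/m²

L = 10·log₁₀(I/I₀) ⇒ I = I₀·10^(L/10) = 10⁻¹² × 10^11.15.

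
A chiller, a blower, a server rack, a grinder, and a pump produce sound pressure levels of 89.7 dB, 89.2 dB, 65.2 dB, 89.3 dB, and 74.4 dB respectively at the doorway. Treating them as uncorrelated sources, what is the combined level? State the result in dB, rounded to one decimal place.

94.2 dB

Incoherent sources combine by intensity addition: L_total = 10·log₁₀(Σ 10^(L_i/10)).
Σ 10^(L/10) = 10^(89.7/10) + 10^(89.2/10) + 10^(65.2/10) + 10^(89.3/10) + 10^(74.4/10) = 2.647e+09.
L_total = 10·log₁₀(2.647e+09) = 94.23 dB.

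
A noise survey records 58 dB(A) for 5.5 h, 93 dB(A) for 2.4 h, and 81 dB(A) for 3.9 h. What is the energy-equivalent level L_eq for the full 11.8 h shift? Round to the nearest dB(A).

Weight each interval's intensity by its duration and average over T = 11.8 h:
Σ tᵢ·10^(Lᵢ/10) = 5.5·10^(58/10) + 2.4·10^(93/10) + 3.9·10^(81/10) = 5.283e+09.
L_eq = 10·log₁₀(5.283e+09/11.8) = 86.51 dB(A).

87 dB(A)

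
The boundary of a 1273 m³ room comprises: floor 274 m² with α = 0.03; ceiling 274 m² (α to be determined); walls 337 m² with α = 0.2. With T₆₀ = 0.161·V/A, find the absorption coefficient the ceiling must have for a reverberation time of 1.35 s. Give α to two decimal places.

From T₆₀ = 0.161·V/A, the target T₆₀ = 1.35 s needs A = 0.161·1273/1.35 = 151.82 m².
Absorption from the other surfaces = 274·0.03 + 337·0.2 = 75.62 m², so the ceiling must supply 76.20 m² over 274 m².
α = 76.20/274 = 0.278.

0.28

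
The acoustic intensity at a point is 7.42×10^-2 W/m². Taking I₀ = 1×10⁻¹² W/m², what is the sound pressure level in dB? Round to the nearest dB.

I/I₀ = 7.42×10^-2/10⁻¹² = 7.42×10^10, and L = 10·log₁₀(I/I₀).
L = 10·(0.8704 + 10) = 108.70 dB.

109 dB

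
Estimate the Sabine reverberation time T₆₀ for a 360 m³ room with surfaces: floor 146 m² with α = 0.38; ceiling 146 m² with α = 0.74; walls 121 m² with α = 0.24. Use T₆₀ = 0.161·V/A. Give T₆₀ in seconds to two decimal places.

Summing Sᵢαᵢ: 146·0.38 + 146·0.74 + 121·0.24 = 192.56 m².
T₆₀ = 0.161·V/A = 0.161·360/192.56 = 0.301 s.

0.30 s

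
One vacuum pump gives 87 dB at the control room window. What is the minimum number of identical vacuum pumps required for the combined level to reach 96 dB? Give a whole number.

8

Need L₁ + 10·log₁₀ N ≥ 96, i.e. log₁₀ N ≥ 0.90.
N ≥ 10^(9.0/10) = 7.943, so N = 8.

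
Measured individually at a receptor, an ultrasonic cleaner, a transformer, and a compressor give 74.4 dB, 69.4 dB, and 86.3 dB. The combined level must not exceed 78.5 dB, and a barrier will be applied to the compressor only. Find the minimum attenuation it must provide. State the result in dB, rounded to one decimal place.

The untreated sources together contribute 10^(74.4/10) + 10^(69.4/10) = 3.625e+07, i.e. 75.59 dB.
The limit corresponds to 10^(78.5/10) = 7.079e+07; subtracting the fixed part leaves 3.454e+07 for the compressor, i.e. 75.38 dB.
So the compressor must be reduced from 86.3 to 75.38 dB: IL = 10.92 dB.

10.9 dB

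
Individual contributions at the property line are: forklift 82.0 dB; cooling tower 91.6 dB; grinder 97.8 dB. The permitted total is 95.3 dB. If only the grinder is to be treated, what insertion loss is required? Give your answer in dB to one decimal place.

The untreated sources together contribute 10^(82.0/10) + 10^(91.6/10) = 1.604e+09, i.e. 92.05 dB.
To meet 95.3 dB overall, the treated grinder may contribute at most 10^(95.3/10) − 1.604e+09 = 1.785e+09, i.e. 92.52 dB.
Required insertion loss = 97.8 − 92.52 = 5.28 dB.

5.3 dB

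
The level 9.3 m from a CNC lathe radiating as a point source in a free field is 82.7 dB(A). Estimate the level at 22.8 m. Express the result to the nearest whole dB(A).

75 dB(A)

For a point source, L₂ = L₁ − 20·log₁₀(r₂/r₁).
L₂ = 82.7 − 20·log₁₀(22.8/9.3) = 82.7 − 7.789 = 74.91 dB(A).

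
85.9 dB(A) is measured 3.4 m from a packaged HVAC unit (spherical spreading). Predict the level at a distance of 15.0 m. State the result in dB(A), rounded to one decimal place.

For a point source, L₂ = L₁ − 20·log₁₀(r₂/r₁).
L₂ = 85.9 − 20·log₁₀(15.0/3.4) = 85.9 − 12.892 = 73.01 dB(A).

73.0 dB(A)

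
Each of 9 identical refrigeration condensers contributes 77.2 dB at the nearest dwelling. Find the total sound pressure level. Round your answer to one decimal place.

N identical incoherent sources raise the level by 10·log₁₀ N.
L_total = 77.2 + 10·log₁₀(9) = 77.2 + 9.542 = 86.74 dB.

86.7 dB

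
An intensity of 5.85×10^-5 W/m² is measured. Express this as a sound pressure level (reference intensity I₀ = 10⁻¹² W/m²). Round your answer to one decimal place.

I/I₀ = 5.85×10^-5/10⁻¹² = 5.85×10^7, and L = 10·log₁₀(I/I₀).
L = 10·(0.7672 + 7) = 77.67 dB.

77.7 dB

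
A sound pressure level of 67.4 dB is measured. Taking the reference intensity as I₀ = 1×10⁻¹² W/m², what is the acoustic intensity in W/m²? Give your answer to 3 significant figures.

I/I₀ = 10^(67.4/10) = 5.495e+06, so I = 5.495e+06 × 10⁻¹² W/m².

5.50e-06 W/m²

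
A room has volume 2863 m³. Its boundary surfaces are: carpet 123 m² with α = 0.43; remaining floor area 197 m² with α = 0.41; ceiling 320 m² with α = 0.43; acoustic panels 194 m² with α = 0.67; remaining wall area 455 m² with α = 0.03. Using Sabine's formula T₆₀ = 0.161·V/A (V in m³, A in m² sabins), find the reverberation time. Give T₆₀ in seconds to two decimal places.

Summing Sᵢαᵢ: 123·0.43 + 197·0.41 + 320·0.43 + 194·0.67 + 455·0.03 = 414.89 m².
T₆₀ = 0.161·V/A = 0.161·2863/414.89 = 1.111 s.

1.11 s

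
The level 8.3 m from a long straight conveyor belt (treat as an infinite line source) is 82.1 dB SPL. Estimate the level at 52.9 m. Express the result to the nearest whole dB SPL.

74 dB SPL

For a line source, L₂ = L₁ − 10·log₁₀(r₂/r₁).
L₂ = 82.1 − 10·log₁₀(52.9/8.3) = 82.1 − 8.044 = 74.06 dB SPL.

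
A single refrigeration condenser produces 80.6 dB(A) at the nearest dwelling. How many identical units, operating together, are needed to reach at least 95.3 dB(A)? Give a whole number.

30

Need L₁ + 10·log₁₀ N ≥ 95.3, i.e. log₁₀ N ≥ 1.47.
N ≥ 10^(14.7/10) = 29.512, so N = 30.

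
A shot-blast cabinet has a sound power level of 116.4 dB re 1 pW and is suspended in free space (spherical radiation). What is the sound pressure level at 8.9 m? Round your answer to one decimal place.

86.4 dB

Free-field spherical radiation: L_p = L_w − 10·log₁₀(4π·r²), r = 8.9 m.
4π·r² = 995.4 m², 10·log₁₀ of that is 29.980 dB.
L_p = 116.4 − 29.980 = 86.42 dB.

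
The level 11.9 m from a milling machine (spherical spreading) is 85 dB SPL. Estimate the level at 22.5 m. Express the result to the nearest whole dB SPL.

79 dB SPL

For a point source, L₂ = L₁ − 20·log₁₀(r₂/r₁).
L₂ = 85 − 20·log₁₀(22.5/11.9) = 85 − 5.533 = 79.47 dB SPL.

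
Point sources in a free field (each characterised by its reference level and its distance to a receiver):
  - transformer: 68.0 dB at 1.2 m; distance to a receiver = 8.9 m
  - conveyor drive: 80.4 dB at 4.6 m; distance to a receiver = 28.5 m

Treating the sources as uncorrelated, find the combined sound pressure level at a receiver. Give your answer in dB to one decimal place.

First find each source's level at the receiver (point-source: −20·log₁₀(r/r_ref)), then combine on an intensity basis.
transformer: 68.0 − 20·log₁₀(8.9/1.2) = 68.0 − 17.40 = 50.60 dB.
conveyor drive: 80.4 − 20·log₁₀(28.5/4.6) = 80.4 − 15.84 = 64.56 dB.
Σ 10^(L/10) = 2.971e+06 → L_total = 10·log₁₀(2.971e+06) = 64.73 dB.

64.7 dB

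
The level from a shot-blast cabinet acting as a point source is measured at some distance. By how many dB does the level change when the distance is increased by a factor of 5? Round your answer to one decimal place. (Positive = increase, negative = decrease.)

Point-source spreading: ΔL = −20·log₁₀(r₂/r₁).
ΔL = −20·log₁₀(5) = -13.98 dB.

-14.0 dB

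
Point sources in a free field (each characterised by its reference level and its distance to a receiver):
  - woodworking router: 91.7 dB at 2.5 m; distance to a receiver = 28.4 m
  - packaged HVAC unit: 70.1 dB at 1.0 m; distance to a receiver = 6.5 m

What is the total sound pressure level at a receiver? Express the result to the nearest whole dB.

71 dB

Apply inverse-square spreading to bring every level to the receiver, then sum 10^(L/10).
woodworking router: 91.7 − 20·log₁₀(28.4/2.5) = 91.7 − 21.11 = 70.59 dB.
packaged HVAC unit: 70.1 − 20·log₁₀(6.5/1.0) = 70.1 − 16.26 = 53.84 dB.
Σ 10^(L/10) = 1.170e+07 → L_total = 10·log₁₀(1.170e+07) = 70.68 dB.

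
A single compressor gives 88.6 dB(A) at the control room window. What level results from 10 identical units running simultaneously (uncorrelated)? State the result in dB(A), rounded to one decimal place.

98.6 dB(A)

With 10 equal, uncorrelated contributions the intensity is 10× that of one unit, giving a rise of 10·log₁₀ 10.
L_total = 88.6 + 10·log₁₀(10) = 88.6 + 10.000 = 98.60 dB(A).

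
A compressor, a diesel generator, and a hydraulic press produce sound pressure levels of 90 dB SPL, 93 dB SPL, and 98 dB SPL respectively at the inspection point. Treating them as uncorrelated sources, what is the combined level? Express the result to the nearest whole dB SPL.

100 dB SPL

For uncorrelated sources the intensities add, so convert each level to linear form, sum, and take 10·log₁₀ of the total.
Σ 10^(L/10) = 10^(90/10) + 10^(93/10) + 10^(98/10) = 9.305e+09.
L_total = 10·log₁₀(9.305e+09) = 99.69 dB SPL.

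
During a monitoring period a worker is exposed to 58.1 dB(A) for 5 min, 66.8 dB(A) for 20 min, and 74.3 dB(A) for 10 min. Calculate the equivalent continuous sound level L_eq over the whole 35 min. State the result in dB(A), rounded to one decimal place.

Weight each interval's intensity by its duration and average over T = 35 min:
Σ tᵢ·10^(Lᵢ/10) = 5·10^(58.1/10) + 20·10^(66.8/10) + 10·10^(74.3/10) = 3.681e+08.
L_eq = 10·log₁₀(3.681e+08/35) = 70.22 dB(A).

70.2 dB(A)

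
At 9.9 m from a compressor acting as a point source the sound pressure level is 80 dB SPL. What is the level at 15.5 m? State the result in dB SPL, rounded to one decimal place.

Spherical spreading from a point source gives a 20·log₁₀(r₂/r₁) drop.
L₂ = 80 − 20·log₁₀(15.5/9.9) = 80 − 3.894 = 76.11 dB SPL.

76.1 dB SPL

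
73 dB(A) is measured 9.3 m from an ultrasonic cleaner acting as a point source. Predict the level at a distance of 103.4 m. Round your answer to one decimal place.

52.1 dB(A)

For a point source, L₂ = L₁ − 20·log₁₀(r₂/r₁).
L₂ = 73 − 20·log₁₀(103.4/9.3) = 73 − 20.921 = 52.08 dB(A).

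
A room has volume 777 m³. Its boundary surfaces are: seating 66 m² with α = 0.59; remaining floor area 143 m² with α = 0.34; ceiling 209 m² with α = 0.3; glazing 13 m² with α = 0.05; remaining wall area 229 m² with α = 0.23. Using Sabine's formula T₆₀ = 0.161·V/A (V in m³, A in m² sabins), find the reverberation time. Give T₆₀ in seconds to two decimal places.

0.61 s

Total absorption A = 66·0.59 + 143·0.34 + 209·0.3 + 13·0.05 + 229·0.23 = 203.58 m² sabins.
T₆₀ = 0.161 × 777 / 203.58 = 0.614 s.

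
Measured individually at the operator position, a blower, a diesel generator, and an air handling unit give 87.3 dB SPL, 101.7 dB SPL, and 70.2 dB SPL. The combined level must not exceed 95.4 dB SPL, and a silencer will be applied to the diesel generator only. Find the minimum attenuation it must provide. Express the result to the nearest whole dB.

The untreated sources together contribute 10^(87.3/10) + 10^(70.2/10) = 5.475e+08, i.e. 87.38 dB SPL.
To meet 95.4 dB SPL overall, the treated diesel generator may contribute at most 10^(95.4/10) − 5.475e+08 = 2.920e+09, i.e. 94.65 dB SPL.
Required insertion loss = 101.7 − 94.65 = 7.05 dB.

7 dB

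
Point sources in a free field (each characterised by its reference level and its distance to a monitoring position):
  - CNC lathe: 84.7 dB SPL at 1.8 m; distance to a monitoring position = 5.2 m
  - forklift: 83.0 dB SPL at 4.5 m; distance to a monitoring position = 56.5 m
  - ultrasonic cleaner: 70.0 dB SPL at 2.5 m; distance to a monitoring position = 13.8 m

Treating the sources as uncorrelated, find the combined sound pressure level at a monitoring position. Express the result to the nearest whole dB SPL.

76 dB SPL

Propagate each source to the receiver with L = L_ref − 20·log₁₀(r/r_ref), then add intensities.
CNC lathe: 84.7 − 20·log₁₀(5.2/1.8) = 84.7 − 9.21 = 75.49 dB SPL.
forklift: 83.0 − 20·log₁₀(56.5/4.5) = 83.0 − 21.98 = 61.02 dB SPL.
ultrasonic cleaner: 70.0 − 20·log₁₀(13.8/2.5) = 70.0 − 14.84 = 55.16 dB SPL.
Σ 10^(L/10) = 3.696e+07 → L_total = 10·log₁₀(3.696e+07) = 75.68 dB SPL.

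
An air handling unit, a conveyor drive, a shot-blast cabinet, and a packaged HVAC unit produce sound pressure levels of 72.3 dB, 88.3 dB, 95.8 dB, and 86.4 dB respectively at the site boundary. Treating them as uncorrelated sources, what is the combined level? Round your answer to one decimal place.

Incoherent sources combine by intensity addition: L_total = 10·log₁₀(Σ 10^(L_i/10)).
Σ 10^(L/10) = 10^(72.3/10) + 10^(88.3/10) + 10^(95.8/10) + 10^(86.4/10) = 4.931e+09.
L_total = 10·log₁₀(4.931e+09) = 96.93 dB.

96.9 dB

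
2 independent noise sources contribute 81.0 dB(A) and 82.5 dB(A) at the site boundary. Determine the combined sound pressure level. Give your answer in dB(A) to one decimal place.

Incoherent sources combine by intensity addition: L_total = 10·log₁₀(Σ 10^(L_i/10)).
Σ 10^(L/10) = 10^(81.0/10) + 10^(82.5/10) = 3.037e+08.
L_total = 10·log₁₀(3.037e+08) = 84.82 dB(A).

84.8 dB(A)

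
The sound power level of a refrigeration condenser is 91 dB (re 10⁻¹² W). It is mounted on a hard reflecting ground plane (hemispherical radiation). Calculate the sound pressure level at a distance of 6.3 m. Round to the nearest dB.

Free-field hemispherical radiation: L_p = L_w − 10·log₁₀(2π·r²), r = 6.3 m.
2π·r² = 249.4 m², 10·log₁₀ of that is 23.969 dB.
L_p = 91 − 23.969 = 67.03 dB.

67 dB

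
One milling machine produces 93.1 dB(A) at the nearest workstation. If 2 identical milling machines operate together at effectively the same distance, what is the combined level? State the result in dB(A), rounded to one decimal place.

96.1 dB(A)

With 2 equal, uncorrelated contributions the intensity is 2× that of one unit, giving a rise of 10·log₁₀ 2.
L_total = 93.1 + 10·log₁₀(2) = 93.1 + 3.010 = 96.11 dB(A).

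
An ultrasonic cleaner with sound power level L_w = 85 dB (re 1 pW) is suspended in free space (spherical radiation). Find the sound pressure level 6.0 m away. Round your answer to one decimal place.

L_p = L_w − 10·log₁₀(4π·r²) with r = 6.0 m.
4π·r² = 452.4 m², 10·log₁₀ of that is 26.555 dB.
L_p = 85 − 26.555 = 58.44 dB.

58.4 dB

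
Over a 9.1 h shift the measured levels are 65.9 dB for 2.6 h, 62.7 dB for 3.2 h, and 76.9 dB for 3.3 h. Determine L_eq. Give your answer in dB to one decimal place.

72.9 dB

L_eq = 10·log₁₀[(1/T)·Σ tᵢ·10^(Lᵢ/10)] with T = 9.1 h.
Σ tᵢ·10^(Lᵢ/10) = 2.6·10^(65.9/10) + 3.2·10^(62.7/10) + 3.3·10^(76.9/10) = 1.777e+08.
L_eq = 10·log₁₀(1.777e+08/9.1) = 72.91 dB.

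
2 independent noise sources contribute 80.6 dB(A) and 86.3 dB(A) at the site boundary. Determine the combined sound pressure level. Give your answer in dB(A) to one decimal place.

87.3 dB(A)

Incoherent sources combine by intensity addition: L_total = 10·log₁₀(Σ 10^(L_i/10)).
Σ 10^(L/10) = 10^(80.6/10) + 10^(86.3/10) = 5.414e+08.
L_total = 10·log₁₀(5.414e+08) = 87.34 dB(A).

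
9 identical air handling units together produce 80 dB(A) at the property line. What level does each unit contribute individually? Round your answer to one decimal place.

70.5 dB(A)

9 equal contributions raise the level by 10·log₁₀ 9 = 9.542 dB, so each unit alone gives 80 − 9.542.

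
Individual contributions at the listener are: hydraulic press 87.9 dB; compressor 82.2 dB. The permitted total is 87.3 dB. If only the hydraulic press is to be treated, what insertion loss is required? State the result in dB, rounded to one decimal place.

Fixed contribution from the other source: Σ 10^(L/10) = 10^(82.2/10) = 1.660e+08 (82.20 dB).
The limit corresponds to 10^(87.3/10) = 5.370e+08; subtracting the fixed part leaves 3.711e+08 for the hydraulic press, i.e. 85.69 dB.
So the hydraulic press must be reduced from 87.9 to 85.69 dB: IL = 2.21 dB.

2.2 dB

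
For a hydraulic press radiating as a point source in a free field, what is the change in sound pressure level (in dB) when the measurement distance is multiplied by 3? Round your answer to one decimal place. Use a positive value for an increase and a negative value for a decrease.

A point source loses 6 dB per doubling of distance; generally ΔL = −20·log₁₀(r₂/r₁).
ΔL = −20·log₁₀(3) = -9.54 dB.

-9.5 dB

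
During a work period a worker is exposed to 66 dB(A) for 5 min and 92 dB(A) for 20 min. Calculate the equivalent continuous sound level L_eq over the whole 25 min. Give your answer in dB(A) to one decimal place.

91.0 dB(A)

The energy average is taken in the linear domain: L_eq = 10·log₁₀[(Σ tᵢ·10^(Lᵢ/10))/T], T = 25 min.
Σ tᵢ·10^(Lᵢ/10) = 5·10^(66/10) + 20·10^(92/10) = 3.172e+10.
L_eq = 10·log₁₀(3.172e+10/25) = 91.03 dB(A).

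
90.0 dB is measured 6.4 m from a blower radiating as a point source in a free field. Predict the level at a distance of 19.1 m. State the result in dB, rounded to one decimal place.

Point-source attenuation: ΔL = 20·log₁₀(r₂/r₁) = 20·log₁₀(19.1/6.4) = 9.497 dB.
L₂ = 90.0 − 20·log₁₀(19.1/6.4) = 90.0 − 9.497 = 80.50 dB.

80.5 dB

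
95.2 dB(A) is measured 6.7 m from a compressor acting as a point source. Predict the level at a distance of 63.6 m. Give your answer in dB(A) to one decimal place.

Point-source attenuation: ΔL = 20·log₁₀(r₂/r₁) = 20·log₁₀(63.6/6.7) = 19.548 dB.
L₂ = 95.2 − 20·log₁₀(63.6/6.7) = 95.2 − 19.548 = 75.65 dB(A).

75.7 dB(A)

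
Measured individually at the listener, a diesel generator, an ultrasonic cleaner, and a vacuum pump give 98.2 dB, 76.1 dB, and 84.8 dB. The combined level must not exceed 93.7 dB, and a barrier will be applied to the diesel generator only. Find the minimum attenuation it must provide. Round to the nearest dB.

5 dB

Everything except the diesel generator sums to 10^(76.1/10) + 10^(84.8/10) = 3.427e+08 in linear terms, 85.35 dB.
The limit corresponds to 10^(93.7/10) = 2.344e+09; subtracting the fixed part leaves 2.001e+09 for the diesel generator, i.e. 93.01 dB.
So the diesel generator must be reduced from 98.2 to 93.01 dB: IL = 5.19 dB.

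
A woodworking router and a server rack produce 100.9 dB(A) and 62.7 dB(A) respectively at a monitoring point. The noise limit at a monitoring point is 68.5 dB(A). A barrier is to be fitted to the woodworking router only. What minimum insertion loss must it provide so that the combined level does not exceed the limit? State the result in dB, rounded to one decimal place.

33.7 dB

Everything except the woodworking router sums to 10^(62.7/10) = 1.862e+06 in linear terms, 62.70 dB(A).
The limit corresponds to 10^(68.5/10) = 7.079e+06; subtracting the fixed part leaves 5.217e+06 for the woodworking router, i.e. 67.17 dB(A).
Required insertion loss = 100.9 − 67.17 = 33.73 dB.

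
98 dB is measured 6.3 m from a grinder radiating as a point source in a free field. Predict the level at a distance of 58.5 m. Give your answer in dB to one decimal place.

78.6 dB

Point-source attenuation: ΔL = 20·log₁₀(r₂/r₁) = 20·log₁₀(58.5/6.3) = 19.356 dB.
L₂ = 98 − 20·log₁₀(58.5/6.3) = 98 − 19.356 = 78.64 dB.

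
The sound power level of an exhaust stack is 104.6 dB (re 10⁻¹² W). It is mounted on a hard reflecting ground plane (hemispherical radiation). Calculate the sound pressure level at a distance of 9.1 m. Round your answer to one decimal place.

Free-field hemispherical radiation: L_p = L_w − 10·log₁₀(2π·r²), r = 9.1 m.
2π·r² = 520.3 m², 10·log₁₀ of that is 27.163 dB.
L_p = 104.6 − 27.163 = 77.44 dB.

77.4 dB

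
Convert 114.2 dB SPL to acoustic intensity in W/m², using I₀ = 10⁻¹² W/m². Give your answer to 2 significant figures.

0.26 W/m²

I = I₀·10^(L/10) = 10⁻¹² × 10^(114.2/10) = 10^(-0.580).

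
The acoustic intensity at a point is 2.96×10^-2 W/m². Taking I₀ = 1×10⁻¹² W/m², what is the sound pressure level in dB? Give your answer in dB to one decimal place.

I/I₀ = 2.96×10^-2/10⁻¹² = 2.96×10^10, and L = 10·log₁₀(I/I₀).
L = 10·(0.4713 + 10) = 104.71 dB.

104.7 dB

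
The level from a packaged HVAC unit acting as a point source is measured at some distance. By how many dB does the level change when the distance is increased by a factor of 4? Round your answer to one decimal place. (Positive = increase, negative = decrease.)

Point-source spreading: ΔL = −20·log₁₀(r₂/r₁).
ΔL = −20·log₁₀(4) = -12.04 dB.

-12.0 dB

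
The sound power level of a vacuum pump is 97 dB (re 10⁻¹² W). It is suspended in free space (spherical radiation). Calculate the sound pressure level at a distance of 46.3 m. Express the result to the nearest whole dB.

53 dB

Free-field spherical radiation: L_p = L_w − 10·log₁₀(4π·r²), r = 46.3 m.
4π·r² = 2.694e+04 m², 10·log₁₀ of that is 44.304 dB.
L_p = 97 − 44.304 = 52.70 dB.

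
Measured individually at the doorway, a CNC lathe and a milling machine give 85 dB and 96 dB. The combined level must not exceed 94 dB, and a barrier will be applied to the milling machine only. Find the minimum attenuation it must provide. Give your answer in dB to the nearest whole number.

Everything except the milling machine sums to 10^(85/10) = 3.162e+08 in linear terms, 85.00 dB.
The limit corresponds to 10^(94/10) = 2.512e+09; subtracting the fixed part leaves 2.196e+09 for the milling machine, i.e. 93.42 dB.
So the milling machine must be reduced from 96 to 93.42 dB: IL = 2.58 dB.

3 dB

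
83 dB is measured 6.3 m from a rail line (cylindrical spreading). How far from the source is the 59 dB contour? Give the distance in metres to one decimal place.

1582.5 m

Line-source spreading drops the level by 10·log₁₀(r₂/r₁); inverting, r₂/r₁ = 10^(ΔL/10).
r₂ = 6.3·10^((83−59)/10) = 6.3·10^(24.0/10) = 1582.49 m.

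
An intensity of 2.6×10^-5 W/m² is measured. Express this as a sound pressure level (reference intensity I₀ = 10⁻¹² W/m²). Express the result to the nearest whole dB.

Dividing by I₀ shifts the exponent by 12: I/I₀ = 2.6×10^7.
L = 10·(0.4150 + 7) = 74.15 dB.

74 dB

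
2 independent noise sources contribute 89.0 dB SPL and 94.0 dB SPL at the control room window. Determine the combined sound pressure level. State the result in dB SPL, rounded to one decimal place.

Incoherent sources combine by intensity addition: L_total = 10·log₁₀(Σ 10^(L_i/10)).
Σ 10^(L/10) = 10^(89.0/10) + 10^(94.0/10) = 3.306e+09.
L_total = 10·log₁₀(3.306e+09) = 95.19 dB SPL.

95.2 dB SPL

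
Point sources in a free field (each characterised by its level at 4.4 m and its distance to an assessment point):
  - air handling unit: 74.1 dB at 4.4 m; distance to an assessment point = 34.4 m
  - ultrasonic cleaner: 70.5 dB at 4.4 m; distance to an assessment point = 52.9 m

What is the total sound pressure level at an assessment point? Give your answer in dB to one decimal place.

57.0 dB

Apply inverse-square spreading to bring every level to the receiver, then sum 10^(L/10).
air handling unit: 74.1 − 20·log₁₀(34.4/4.4) = 74.1 − 17.86 = 56.24 dB.
ultrasonic cleaner: 70.5 − 20·log₁₀(52.9/4.4) = 70.5 − 21.60 = 48.90 dB.
Σ 10^(L/10) = 4.981e+05 → L_total = 10·log₁₀(4.981e+05) = 56.97 dB.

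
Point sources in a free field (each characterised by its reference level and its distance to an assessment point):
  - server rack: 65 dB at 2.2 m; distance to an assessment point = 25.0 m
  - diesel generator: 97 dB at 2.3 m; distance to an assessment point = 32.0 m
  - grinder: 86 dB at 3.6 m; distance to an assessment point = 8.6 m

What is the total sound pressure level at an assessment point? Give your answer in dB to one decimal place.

79.8 dB

First find each source's level at the receiver (point-source: −20·log₁₀(r/r_ref)), then combine on an intensity basis.
server rack: 65 − 20·log₁₀(25.0/2.2) = 65 − 21.11 = 43.89 dB.
diesel generator: 97 − 20·log₁₀(32.0/2.3) = 97 − 22.87 = 74.13 dB.
grinder: 86 − 20·log₁₀(8.6/3.6) = 86 − 7.56 = 78.44 dB.
Σ 10^(L/10) = 9.568e+07 → L_total = 10·log₁₀(9.568e+07) = 79.81 dB.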